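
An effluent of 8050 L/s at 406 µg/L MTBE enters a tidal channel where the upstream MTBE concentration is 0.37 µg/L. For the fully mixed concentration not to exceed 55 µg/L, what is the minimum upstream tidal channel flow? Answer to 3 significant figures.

51700 L/s

Set C_mix = 55: (Q·0.3700 + 8050·406.0) / (Q + 8050) = 55
→ Q = 8050·(406.0 − 55)/(55 − 0.3700) = 51720 L/s.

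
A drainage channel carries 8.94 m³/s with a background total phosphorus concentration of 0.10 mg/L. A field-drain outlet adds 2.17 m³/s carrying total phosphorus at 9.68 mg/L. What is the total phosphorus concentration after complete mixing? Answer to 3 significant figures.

Flow-weighted average: C = (8.940·0.1000 + 2.170·9.680) / 11.11 = 21.90/11.11 = 1.971 mg/L.

1.97 mg/L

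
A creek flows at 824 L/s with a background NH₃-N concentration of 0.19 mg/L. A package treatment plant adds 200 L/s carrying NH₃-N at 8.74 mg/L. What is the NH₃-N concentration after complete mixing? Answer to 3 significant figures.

1.86 mg/L

Conservation of mass: C = (824.0·0.1900 + 200.0·8.740) / 1024 = 1905/1024 = 1.860 mg/L.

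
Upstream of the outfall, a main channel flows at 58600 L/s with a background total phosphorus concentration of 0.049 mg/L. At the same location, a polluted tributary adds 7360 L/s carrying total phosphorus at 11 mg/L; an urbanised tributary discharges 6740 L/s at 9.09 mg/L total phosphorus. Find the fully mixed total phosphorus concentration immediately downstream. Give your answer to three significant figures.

After mixing, C = (58600·0.04900 + 7360·11.00 + 6740·9.090) / 72700 = 145100/72700 = 1.996 mg/L.

2.00 mg/L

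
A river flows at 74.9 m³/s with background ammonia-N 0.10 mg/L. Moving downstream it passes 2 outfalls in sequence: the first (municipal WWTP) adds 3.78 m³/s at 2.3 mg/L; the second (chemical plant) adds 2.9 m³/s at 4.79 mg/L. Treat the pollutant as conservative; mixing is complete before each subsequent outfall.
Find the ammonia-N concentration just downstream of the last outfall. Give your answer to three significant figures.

Outfall 1: combined Q = 78.68 m³/s; C = (74.90·0.1000 + 3.780·2.300)/78.68 = 0.2057 mg/L.
Outfall 2: combined Q = 81.58 m³/s; C = (78.68·0.2057 + 2.900·4.790)/81.58 = 0.3687 mg/L.

0.369 mg/L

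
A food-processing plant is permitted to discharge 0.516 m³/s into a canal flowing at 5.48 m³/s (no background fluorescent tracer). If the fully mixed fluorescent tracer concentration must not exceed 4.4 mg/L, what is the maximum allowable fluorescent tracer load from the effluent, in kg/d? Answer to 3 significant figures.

2280 kg/d

Mass balance at the limit: 5.480·0 + 0.5160·Cₑ = 5.996·4.4 → Cₑ = 51.13 mg/L.
Load = 0.5160 m³/s × 51.13 g/m³ × 86 400 s/d = 2279 kg/d.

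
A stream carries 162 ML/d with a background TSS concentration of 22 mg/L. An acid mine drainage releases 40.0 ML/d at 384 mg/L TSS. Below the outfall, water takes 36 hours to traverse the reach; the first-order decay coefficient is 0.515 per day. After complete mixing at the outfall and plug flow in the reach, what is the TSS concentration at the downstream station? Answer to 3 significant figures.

43.3 mg/L

Mixed concentration C = ΣQC/ΣQ = (162.0·22.00 + 40.00·384.0) / 202.0 = 18920/202.0 = 93.68 mg/L.
First-order decay: C = 93.68·exp(−k·t) = 93.68·0.4619 = 43.27 mg/L.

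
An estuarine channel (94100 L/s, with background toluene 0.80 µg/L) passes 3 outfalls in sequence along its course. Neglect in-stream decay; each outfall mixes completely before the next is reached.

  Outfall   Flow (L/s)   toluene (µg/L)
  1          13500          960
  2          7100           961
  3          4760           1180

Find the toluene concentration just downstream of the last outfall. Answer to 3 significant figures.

213 µg/L

Outfall 1: combined Q = 107600 L/s; C = (94100·0.8000 + 13500·960.0)/107600 = 121.1 µg/L.
Outfall 2: combined Q = 114700 L/s; C = (107600·121.1 + 7100·961.0)/114700 = 173.1 µg/L.
Outfall 3: combined Q = 119500 L/s; C = (114700·173.1 + 4760·1180)/119500 = 213.3 µg/L.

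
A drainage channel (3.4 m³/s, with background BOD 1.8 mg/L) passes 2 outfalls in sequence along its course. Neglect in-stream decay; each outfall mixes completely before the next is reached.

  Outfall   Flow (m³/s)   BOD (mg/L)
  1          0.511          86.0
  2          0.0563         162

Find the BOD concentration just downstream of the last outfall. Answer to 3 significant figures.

Outfall 1: combined Q = 3.911 m³/s; C = (3.400·1.800 + 0.5110·86.00)/3.911 = 12.80 mg/L.
Outfall 2: combined Q = 3.967 m³/s; C = (3.911·12.80 + 0.05630·162.0)/3.967 = 14.92 mg/L.

14.9 mg/L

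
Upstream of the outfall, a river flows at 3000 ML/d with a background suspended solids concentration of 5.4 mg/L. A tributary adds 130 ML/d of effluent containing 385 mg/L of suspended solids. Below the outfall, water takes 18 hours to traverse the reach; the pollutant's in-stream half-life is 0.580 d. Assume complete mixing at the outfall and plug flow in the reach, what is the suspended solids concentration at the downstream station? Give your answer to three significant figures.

After mixing, C = (3000·5.400 + 130.0·385.0) / 3130 = 66250/3130 = 21.17 mg/L.
Half-life 0.580 d → k = ln 2 / 0.580 = 1.195 d⁻¹.
Decay over the reach: 21.17·exp(−kt) = 21.17·0.4081 = 8.637 mg/L.

8.64 mg/L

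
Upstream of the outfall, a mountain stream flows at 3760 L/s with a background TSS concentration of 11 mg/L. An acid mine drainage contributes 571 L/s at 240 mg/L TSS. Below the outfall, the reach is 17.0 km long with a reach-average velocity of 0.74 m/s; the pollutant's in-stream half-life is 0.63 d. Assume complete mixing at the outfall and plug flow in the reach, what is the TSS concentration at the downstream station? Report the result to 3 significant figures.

Conservation of mass: C = (3760·11.00 + 571.0·240.0) / 4331 = 178400/4331 = 41.19 mg/L.
Travel time t = 17.0·1000 / 0.74 = 22970 s = 6.381 h.
Half-life 0.63 d → k = ln 2 / 0.63 = 1.100 d⁻¹.
Decay over the reach: 41.19·exp(−kt) = 41.19·0.7464 = 30.74 mg/L.

30.7 mg/L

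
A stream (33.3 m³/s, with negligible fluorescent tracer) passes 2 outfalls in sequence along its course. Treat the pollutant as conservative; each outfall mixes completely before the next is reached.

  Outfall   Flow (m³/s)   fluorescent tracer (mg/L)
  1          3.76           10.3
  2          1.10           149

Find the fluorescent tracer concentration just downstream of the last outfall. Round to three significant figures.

5.31 mg/L

Outfall 1: combined Q = 37.06 m³/s; C = (33.30·0 + 3.760·10.30)/37.06 = 1.045 mg/L.
Outfall 2: combined Q = 38.16 m³/s; C = (37.06·1.045 + 1.100·149.0)/38.16 = 5.310 mg/L.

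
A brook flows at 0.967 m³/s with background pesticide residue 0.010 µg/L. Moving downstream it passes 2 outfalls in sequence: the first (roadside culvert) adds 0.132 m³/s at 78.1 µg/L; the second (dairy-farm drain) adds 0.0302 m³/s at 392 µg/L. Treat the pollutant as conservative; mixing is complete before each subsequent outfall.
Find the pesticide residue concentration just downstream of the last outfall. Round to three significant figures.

19.6 µg/L

After outfall 1: Q = 0.9670 + 0.1320 = 1.099 m³/s; C = (0.9670·0.01000 + 0.1320·78.10)/1.099 = 9.389 µg/L.
After outfall 2: Q = 1.099 + 0.03020 = 1.129 m³/s; C = (1.099·9.389 + 0.03020·392.0)/1.129 = 19.62 µg/L.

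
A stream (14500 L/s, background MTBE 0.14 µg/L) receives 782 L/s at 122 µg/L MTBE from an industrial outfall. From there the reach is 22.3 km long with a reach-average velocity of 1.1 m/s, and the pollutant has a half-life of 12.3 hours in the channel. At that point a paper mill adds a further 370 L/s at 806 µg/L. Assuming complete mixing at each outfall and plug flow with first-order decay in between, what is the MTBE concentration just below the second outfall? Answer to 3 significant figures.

Flow-weighted average: C = (14500·0.1400 + 782.0·122.0) / 15280 = 97430/15280 = 6.376 µg/L; combined flow 15280 L/s.
Travel time t = 22.3·1000 / 1.1 = 20270 s = 5.631 h.
Half-life 12.3 h → k = ln 2 / 12.3 = 0.05635 h⁻¹ = 1.352 d⁻¹.
Decay over the reach: 6.376·exp(−kt) = 6.376·0.7281 = 4.642 µg/L.
Second outfall: C = (15280·4.642 + 370.0·806.0)/15650 = 23.59 µg/L.

23.6 µg/L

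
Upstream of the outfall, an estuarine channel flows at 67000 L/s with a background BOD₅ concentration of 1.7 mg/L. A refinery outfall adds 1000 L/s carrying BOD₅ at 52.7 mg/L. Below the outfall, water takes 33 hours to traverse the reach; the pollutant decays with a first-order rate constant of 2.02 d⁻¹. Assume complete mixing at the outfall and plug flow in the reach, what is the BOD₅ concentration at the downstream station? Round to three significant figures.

Conservation of mass: C = (67000·1.700 + 1000·52.70) / 68000 = 166600/68000 = 2.450 mg/L.
First-order decay: C = 2.450·exp(−k·t) = 2.450·0.06219 = 0.1524 mg/L.

0.152 mg/L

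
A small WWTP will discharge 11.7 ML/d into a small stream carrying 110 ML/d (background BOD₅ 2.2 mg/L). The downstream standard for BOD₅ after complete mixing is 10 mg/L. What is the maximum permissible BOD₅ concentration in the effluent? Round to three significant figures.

83.3 mg/L

At the limit, (Qr·Cr + Qe·Cₑ)/(Qr + Qe) = 10:
Cₑ = (121.7·10 − 110.0·2.200) / 11.70 = 83.33 mg/L.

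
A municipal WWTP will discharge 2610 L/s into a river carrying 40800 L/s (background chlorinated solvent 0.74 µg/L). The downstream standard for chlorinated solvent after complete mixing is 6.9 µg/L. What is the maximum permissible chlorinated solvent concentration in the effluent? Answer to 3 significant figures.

103 µg/L

At the limit, (Qr·Cr + Qe·Cₑ)/(Qr + Qe) = 6.9:
Cₑ = (43410·6.9 − 40800·0.7400) / 2610 = 103.2 µg/L.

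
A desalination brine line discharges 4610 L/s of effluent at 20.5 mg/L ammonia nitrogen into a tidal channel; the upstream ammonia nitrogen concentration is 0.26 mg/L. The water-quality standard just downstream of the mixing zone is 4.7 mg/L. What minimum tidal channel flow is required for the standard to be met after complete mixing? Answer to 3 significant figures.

Set C_mix = 4.7: (Q·0.2600 + 4610·20.50) / (Q + 4610) = 4.7
→ Q = 4610·(20.50 − 4.7)/(4.7 − 0.2600) = 16400 L/s.

16400 L/s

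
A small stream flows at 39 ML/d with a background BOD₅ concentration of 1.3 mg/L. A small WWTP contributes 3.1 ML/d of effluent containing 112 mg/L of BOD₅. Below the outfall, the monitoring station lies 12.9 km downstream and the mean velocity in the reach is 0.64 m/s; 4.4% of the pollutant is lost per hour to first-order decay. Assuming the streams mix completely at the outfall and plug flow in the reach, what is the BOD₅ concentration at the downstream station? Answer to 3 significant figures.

Conservation of mass: C = (39.00·1.300 + 3.100·112.0) / 42.10 = 397.9/42.10 = 9.451 mg/L.
Travel time t = 12.9·1000 / 0.64 = 20160 s = 5.599 h.
4.4%/h lost → k = −ln(1 − 0.044) = 0.04500 h⁻¹.
After decay, C = 9.451 × e^(−kt) = 9.451 × 0.7773 = 7.346 mg/L.

7.35 mg/L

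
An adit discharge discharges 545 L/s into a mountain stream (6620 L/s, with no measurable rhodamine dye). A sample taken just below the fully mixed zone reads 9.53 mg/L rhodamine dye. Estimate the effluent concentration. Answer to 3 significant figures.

125 mg/L

Mass balance: 6620·0 + 545.0·Cₑ = 7165·9.530
→ Cₑ = (7165·9.530 − 6620·0) / 545.0 = 125.3 mg/L.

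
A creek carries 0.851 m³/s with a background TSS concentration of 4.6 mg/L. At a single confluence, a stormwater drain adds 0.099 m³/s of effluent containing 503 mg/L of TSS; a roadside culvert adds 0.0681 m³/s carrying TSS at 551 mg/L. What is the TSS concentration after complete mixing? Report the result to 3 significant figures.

Mass balance: C = (0.8510·4.600 + 0.09900·503.0 + 0.06810·551.0) / 1.018 = 91.23/1.018 = 89.61 mg/L.

89.6 mg/L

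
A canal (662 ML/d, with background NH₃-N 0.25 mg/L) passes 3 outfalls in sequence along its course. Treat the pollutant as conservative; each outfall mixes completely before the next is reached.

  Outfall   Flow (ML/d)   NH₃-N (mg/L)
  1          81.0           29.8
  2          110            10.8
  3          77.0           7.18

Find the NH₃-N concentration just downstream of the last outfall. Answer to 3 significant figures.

Below outfall 1: Q → 743.0 ML/d, C = (662.0·0.2500 + 81.00·29.80)/743.0 = 3.471 mg/L.
Below outfall 2: Q → 853.0 ML/d, C = (743.0·3.471 + 110.0·10.80)/853.0 = 4.417 mg/L.
Below outfall 3: Q → 930.0 ML/d, C = (853.0·4.417 + 77.00·7.180)/930.0 = 4.645 mg/L.

4.65 mg/L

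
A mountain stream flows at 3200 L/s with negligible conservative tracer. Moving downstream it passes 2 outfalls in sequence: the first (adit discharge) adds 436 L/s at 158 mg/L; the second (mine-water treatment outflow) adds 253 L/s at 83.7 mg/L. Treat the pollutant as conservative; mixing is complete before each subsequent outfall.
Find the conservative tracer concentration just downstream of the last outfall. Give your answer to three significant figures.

23.2 mg/L

Outfall 1: combined Q = 3636 L/s; C = (3200·0 + 436.0·158.0)/3636 = 18.95 mg/L.
Outfall 2: combined Q = 3889 L/s; C = (3636·18.95 + 253.0·83.70)/3889 = 23.16 mg/L.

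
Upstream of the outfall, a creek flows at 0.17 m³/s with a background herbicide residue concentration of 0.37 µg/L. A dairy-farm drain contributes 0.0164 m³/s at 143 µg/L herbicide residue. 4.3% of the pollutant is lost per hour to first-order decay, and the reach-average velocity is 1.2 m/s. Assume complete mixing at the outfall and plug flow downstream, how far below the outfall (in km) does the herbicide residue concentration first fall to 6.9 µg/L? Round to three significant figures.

61.6 km

Mixed concentration C = ΣQC/ΣQ = (0.1700·0.3700 + 0.01640·143.0) / 0.1864 = 2.408/0.1864 = 12.92 µg/L.
4.3%/h lost → k = −ln(1 − 0.043) = 0.04395 h⁻¹.
Set 12.92·exp(−k·t) = 6.9 → t = ln(12.92/6.9)/k = 51370 s = 14.27 h.
Distance = v·t = 1.2·51370 = 61640 m = 61.64 km.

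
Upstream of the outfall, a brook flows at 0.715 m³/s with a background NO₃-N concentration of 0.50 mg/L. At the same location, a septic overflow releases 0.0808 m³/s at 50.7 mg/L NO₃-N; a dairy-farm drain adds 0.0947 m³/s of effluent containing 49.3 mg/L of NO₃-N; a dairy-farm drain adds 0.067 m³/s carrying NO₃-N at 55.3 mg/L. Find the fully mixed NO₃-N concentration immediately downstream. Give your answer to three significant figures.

13.4 mg/L

Mixed concentration C = ΣQC/ΣQ = (0.7150·0.5000 + 0.08080·50.70 + 0.09470·49.30 + 0.06700·55.30) / 0.9575 = 12.83/0.9575 = 13.40 mg/L.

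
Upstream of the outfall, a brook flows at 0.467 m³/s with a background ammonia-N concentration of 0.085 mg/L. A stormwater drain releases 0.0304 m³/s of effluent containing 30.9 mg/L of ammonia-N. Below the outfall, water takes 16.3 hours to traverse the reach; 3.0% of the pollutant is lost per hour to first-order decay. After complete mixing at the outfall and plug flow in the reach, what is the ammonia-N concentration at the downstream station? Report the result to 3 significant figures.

1.20 mg/L

Mixed concentration C = ΣQC/ΣQ = (0.4670·0.08500 + 0.03040·30.90) / 0.4974 = 0.9791/0.4974 = 1.968 mg/L.
3.0%/h lost → k = −ln(1 − 0.03) = 0.03046 h⁻¹.
First-order decay: C = 1.968·exp(−k·t) = 1.968·0.6087 = 1.198 mg/L.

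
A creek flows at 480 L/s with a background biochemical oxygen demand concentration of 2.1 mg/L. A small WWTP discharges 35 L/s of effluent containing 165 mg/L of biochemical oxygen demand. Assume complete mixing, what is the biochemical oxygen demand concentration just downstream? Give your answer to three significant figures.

Mass balance: C = (480.0·2.100 + 35.00·165.0) / 515.0 = 6783/515.0 = 13.17 mg/L.

13.2 mg/L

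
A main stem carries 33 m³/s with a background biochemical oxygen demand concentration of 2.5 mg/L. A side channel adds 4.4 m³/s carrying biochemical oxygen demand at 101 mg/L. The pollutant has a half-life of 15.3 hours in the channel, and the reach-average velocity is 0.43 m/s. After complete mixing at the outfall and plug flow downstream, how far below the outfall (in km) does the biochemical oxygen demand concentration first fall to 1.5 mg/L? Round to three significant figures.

Mass balance: C = (33.00·2.500 + 4.400·101.0) / 37.40 = 526.9/37.40 = 14.09 mg/L.
Half-life 15.3 h → k = ln 2 / 15.3 = 0.04530 h⁻¹ = 1.087 d⁻¹.
Set 14.09·exp(−k·t) = 1.5 → t = ln(14.09/1.5)/k = 178000 s = 49.44 h.
Distance = v·t = 0.43·178000 = 76540 m = 76.54 km.

76.5 km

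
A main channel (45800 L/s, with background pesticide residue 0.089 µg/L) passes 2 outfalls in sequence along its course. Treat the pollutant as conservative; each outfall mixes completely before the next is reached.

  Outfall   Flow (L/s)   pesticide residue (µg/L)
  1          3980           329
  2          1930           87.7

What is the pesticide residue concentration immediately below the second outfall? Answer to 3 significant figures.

After outfall 1: Q = 45800 + 3980 = 49780 L/s; C = (45800·0.08900 + 3980·329.0)/49780 = 26.39 µg/L.
After outfall 2: Q = 49780 + 1930 = 51710 L/s; C = (49780·26.39 + 1930·87.70)/51710 = 28.67 µg/L.

28.7 µg/L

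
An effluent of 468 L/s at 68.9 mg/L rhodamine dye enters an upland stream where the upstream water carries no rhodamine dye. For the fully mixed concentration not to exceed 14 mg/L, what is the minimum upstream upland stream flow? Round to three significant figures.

1840 L/s

Set C_mix = 14: (Q·0 + 468.0·68.90) / (Q + 468.0) = 14
→ Q = 468.0·(68.90 − 14)/(14 − 0) = 1835 L/s.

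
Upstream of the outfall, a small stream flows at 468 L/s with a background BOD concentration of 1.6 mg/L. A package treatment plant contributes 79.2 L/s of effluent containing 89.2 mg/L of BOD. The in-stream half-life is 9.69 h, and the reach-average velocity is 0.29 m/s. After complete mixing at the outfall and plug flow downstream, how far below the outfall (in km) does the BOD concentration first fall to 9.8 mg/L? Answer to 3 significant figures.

5.49 km

Conservation of mass: C = (468.0·1.600 + 79.20·89.20) / 547.2 = 7813/547.2 = 14.28 mg/L.
Half-life 9.69 h → k = ln 2 / 9.69 = 0.07153 h⁻¹ = 1.717 d⁻¹.
Set 14.28·exp(−k·t) = 9.8 → t = ln(14.28/9.8)/k = 18940 s = 5.262 h.
Distance = v·t = 0.29·18940 = 5494 m = 5.494 km.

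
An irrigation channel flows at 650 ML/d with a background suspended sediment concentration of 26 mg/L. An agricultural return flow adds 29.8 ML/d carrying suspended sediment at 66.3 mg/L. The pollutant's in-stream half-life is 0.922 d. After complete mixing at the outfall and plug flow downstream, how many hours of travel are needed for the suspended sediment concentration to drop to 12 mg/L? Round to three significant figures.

26.8 h

Flow-weighted average: C = (650.0·26.00 + 29.80·66.30) / 679.8 = 18880/679.8 = 27.77 mg/L.
Half-life 0.922 d → k = ln 2 / 0.922 = 0.7518 d⁻¹.
27.77·exp(−k·t) = 12 → t = ln(27.77/12)/k = 96410 s = 26.78 h.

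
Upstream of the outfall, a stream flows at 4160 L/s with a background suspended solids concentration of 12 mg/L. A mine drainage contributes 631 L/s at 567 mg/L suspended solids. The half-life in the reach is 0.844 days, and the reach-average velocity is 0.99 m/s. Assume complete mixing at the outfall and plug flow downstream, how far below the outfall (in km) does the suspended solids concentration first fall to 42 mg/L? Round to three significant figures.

Conservation of mass: C = (4160·12.00 + 631.0·567.0) / 4791 = 407700/4791 = 85.10 mg/L.
Half-life 0.844 d → k = ln 2 / 0.844 = 0.8213 d⁻¹.
Set 85.10·exp(−k·t) = 42 → t = ln(85.10/42)/k = 74290 s = 20.63 h.
Distance = v·t = 0.99·74290 = 73540 m = 73.54 km.

73.5 km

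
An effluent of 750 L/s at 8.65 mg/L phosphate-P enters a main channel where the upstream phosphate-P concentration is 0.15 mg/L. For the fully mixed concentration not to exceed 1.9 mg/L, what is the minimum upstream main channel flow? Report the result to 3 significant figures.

2890 L/s

Set C_mix = 1.9: (Q·0.1500 + 750.0·8.650) / (Q + 750.0) = 1.9
→ Q = 750.0·(8.650 − 1.9)/(1.9 − 0.1500) = 2893 L/s.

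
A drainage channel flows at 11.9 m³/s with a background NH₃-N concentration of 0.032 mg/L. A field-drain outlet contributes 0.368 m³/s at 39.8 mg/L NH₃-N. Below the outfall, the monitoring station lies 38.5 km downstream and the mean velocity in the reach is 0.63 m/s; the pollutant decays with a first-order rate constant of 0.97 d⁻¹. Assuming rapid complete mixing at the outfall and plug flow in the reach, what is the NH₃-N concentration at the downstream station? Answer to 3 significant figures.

Conservation of mass: C = (11.90·0.03200 + 0.3680·39.80) / 12.27 = 15.03/12.27 = 1.225 mg/L.
Travel time t = 38.5·1000 / 0.63 = 61110 s = 16.98 h.
Decay over the reach: 1.225·exp(−kt) = 1.225·0.5035 = 0.6168 mg/L.

0.617 mg/L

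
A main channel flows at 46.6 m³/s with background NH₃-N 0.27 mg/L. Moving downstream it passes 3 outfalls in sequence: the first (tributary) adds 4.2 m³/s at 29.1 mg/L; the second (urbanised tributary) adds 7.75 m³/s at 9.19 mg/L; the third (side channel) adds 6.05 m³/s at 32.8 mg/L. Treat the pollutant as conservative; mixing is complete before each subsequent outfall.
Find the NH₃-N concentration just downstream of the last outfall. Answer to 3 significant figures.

Outfall 1: combined Q = 50.80 m³/s; C = (46.60·0.2700 + 4.200·29.10)/50.80 = 2.654 mg/L.
Outfall 2: combined Q = 58.55 m³/s; C = (50.80·2.654 + 7.750·9.190)/58.55 = 3.519 mg/L.
Outfall 3: combined Q = 64.60 m³/s; C = (58.55·3.519 + 6.050·32.80)/64.60 = 6.261 mg/L.

6.26 mg/L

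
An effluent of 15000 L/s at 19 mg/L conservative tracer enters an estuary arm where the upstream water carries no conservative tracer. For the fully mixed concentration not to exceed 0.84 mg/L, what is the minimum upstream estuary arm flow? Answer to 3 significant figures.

Set C_mix = 0.84: (Q·0 + 15000·19.00) / (Q + 15000) = 0.84
→ Q = 15000·(19.00 − 0.84)/(0.84 − 0) = 324300 L/s.

324000 L/s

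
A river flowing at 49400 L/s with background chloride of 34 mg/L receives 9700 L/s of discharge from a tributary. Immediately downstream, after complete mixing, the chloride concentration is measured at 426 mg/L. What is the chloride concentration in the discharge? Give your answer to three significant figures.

2420 mg/L

Mass balance: 49400·34.00 + 9700·Cₑ = 59100·426.0
→ Cₑ = (59100·426.0 − 49400·34.00) / 9700 = 2422 mg/L.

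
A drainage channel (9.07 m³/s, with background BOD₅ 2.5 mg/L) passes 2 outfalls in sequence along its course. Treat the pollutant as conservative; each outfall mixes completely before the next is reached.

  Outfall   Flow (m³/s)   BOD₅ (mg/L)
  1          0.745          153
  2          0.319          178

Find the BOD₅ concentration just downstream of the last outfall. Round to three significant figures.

After outfall 1: Q = 9.070 + 0.7450 = 9.815 m³/s; C = (9.070·2.500 + 0.7450·153.0)/9.815 = 13.92 mg/L.
After outfall 2: Q = 9.815 + 0.3190 = 10.13 m³/s; C = (9.815·13.92 + 0.3190·178.0)/10.13 = 19.09 mg/L.

19.1 mg/L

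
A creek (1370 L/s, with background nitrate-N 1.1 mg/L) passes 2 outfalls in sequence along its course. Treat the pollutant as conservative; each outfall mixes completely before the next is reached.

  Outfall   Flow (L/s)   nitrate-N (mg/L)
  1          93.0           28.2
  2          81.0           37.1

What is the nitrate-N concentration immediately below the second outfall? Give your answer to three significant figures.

After outfall 1: Q = 1370 + 93.00 = 1463 L/s; C = (1370·1.100 + 93.00·28.20)/1463 = 2.823 mg/L.
After outfall 2: Q = 1463 + 81.00 = 1544 L/s; C = (1463·2.823 + 81.00·37.10)/1544 = 4.621 mg/L.

4.62 mg/L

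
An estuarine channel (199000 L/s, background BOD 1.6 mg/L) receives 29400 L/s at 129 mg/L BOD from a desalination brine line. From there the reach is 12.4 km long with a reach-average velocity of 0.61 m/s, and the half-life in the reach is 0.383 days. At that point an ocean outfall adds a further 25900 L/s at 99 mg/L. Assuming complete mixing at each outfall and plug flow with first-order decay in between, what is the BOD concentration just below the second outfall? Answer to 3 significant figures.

20.6 mg/L

Mixed concentration C = ΣQC/ΣQ = (199000·1.600 + 29400·129.0) / 228400 = 4111000/228400 = 18.00 mg/L; combined flow 228400 L/s.
Travel time t = 12.4·1000 / 0.61 = 20330 s = 5.647 h.
Half-life 0.383 d → k = ln 2 / 0.383 = 1.810 d⁻¹.
After decay, C = 18.00 × e^(−kt) = 18.00 × 0.6532 = 11.76 mg/L.
At the second outfall, C = (228400·11.76 + 25900·99.00) / (228400 + 25900) = 20.64 mg/L.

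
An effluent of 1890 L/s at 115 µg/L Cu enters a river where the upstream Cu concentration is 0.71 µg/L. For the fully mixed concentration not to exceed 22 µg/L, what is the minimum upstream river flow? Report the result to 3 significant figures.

Set C_mix = 22: (Q·0.7100 + 1890·115.0) / (Q + 1890) = 22
→ Q = 1890·(115.0 − 22)/(22 − 0.7100) = 8256 L/s.

8260 L/s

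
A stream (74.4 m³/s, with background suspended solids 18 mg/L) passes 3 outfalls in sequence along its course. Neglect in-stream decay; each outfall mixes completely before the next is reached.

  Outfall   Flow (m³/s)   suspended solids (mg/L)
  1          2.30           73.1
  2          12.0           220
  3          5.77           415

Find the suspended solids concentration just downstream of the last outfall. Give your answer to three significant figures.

69.2 mg/L

After outfall 1: Q = 74.40 + 2.300 = 76.70 m³/s; C = (74.40·18.00 + 2.300·73.10)/76.70 = 19.65 mg/L.
After outfall 2: Q = 76.70 + 12.00 = 88.70 m³/s; C = (76.70·19.65 + 12.00·220.0)/88.70 = 46.76 mg/L.
After outfall 3: Q = 88.70 + 5.770 = 94.47 m³/s; C = (88.70·46.76 + 5.770·415.0)/94.47 = 69.25 mg/L.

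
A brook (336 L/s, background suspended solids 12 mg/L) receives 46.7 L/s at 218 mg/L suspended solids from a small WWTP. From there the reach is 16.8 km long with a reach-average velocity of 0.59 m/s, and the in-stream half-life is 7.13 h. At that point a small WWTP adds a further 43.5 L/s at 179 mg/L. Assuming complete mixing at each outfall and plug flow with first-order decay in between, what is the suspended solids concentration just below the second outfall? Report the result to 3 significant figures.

33.7 mg/L

Mixed concentration C = ΣQC/ΣQ = (336.0·12.00 + 46.70·218.0) / 382.7 = 14210/382.7 = 37.14 mg/L; combined flow 382.7 L/s.
Travel time t = 16.8·1000 / 0.59 = 28470 s = 7.910 h.
Half-life 7.13 h → k = ln 2 / 7.13 = 0.09722 h⁻¹ = 2.333 d⁻¹.
Applying C = C₀e^(−kt): 37.14 × 0.4635 = 17.21 mg/L.
At the second outfall, C = (382.7·17.21 + 43.50·179.0) / (382.7 + 43.50) = 33.73 mg/L.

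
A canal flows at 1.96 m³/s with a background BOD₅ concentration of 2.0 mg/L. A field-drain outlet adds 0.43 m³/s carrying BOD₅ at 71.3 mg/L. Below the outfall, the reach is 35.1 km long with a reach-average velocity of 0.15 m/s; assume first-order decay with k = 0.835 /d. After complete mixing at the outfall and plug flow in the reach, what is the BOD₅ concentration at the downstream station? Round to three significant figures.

1.51 mg/L

Mass balance: C = (1.960·2.000 + 0.4300·71.30) / 2.390 = 34.58/2.390 = 14.47 mg/L.
Travel time t = 35.1·1000 / 0.15 = 234000 s = 65.00 h.
Applying C = C₀e^(−kt): 14.47 × 0.1042 = 1.508 mg/L.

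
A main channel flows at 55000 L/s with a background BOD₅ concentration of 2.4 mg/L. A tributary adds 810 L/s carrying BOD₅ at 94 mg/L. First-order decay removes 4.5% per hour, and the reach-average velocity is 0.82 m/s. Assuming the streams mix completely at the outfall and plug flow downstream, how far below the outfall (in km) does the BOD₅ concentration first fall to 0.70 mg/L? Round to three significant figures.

Mixed concentration C = ΣQC/ΣQ = (55000·2.400 + 810.0·94.00) / 55810 = 208100/55810 = 3.729 mg/L.
4.5%/h lost → k = −ln(1 − 0.045) = 0.04604 h⁻¹.
Set 3.729·exp(−k·t) = 0.70 → t = ln(3.729/0.70)/k = 130800 s = 36.33 h.
Distance = v·t = 0.82·130800 = 107300 m = 107.3 km.

107 km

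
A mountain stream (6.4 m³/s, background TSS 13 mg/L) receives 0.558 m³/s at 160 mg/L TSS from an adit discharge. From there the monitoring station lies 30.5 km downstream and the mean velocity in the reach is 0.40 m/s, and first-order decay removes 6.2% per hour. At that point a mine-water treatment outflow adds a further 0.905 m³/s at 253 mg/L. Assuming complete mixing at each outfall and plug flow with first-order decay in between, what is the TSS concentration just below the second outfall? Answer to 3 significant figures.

Mixed concentration C = ΣQC/ΣQ = (6.400·13.00 + 0.5580·160.0) / 6.958 = 172.5/6.958 = 24.79 mg/L; combined flow 6.958 m³/s.
Travel time t = 30.5·1000 / 0.40 = 76250 s = 21.18 h.
6.2%/h lost → k = −ln(1 − 0.062) = 0.06401 h⁻¹.
Decay over the reach: 24.79·exp(−kt) = 24.79·0.2578 = 6.390 mg/L.
At the second outfall, C = (6.958·6.390 + 0.9050·253.0) / (6.958 + 0.9050) = 34.77 mg/L.

34.8 mg/L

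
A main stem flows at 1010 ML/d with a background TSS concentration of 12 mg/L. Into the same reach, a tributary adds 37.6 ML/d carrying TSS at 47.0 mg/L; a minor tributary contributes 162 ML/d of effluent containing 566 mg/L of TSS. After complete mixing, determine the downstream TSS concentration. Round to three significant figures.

Mixed concentration C = ΣQC/ΣQ = (1010·12.00 + 37.60·47.00 + 162.0·566.0) / 1210 = 105600/1210 = 87.28 mg/L.

87.3 mg/L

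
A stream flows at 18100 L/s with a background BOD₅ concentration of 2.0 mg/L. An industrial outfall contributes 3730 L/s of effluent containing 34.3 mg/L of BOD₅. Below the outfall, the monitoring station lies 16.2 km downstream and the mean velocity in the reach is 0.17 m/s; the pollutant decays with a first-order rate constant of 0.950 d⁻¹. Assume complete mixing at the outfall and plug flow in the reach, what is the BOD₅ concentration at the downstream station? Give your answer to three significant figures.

Conservation of mass: C = (18100·2.000 + 3730·34.30) / 21830 = 164100/21830 = 7.519 mg/L.
Travel time t = 16.2·1000 / 0.17 = 95290 s = 26.47 h.
Decay over the reach: 7.519·exp(−kt) = 7.519·0.3507 = 2.637 mg/L.

2.64 mg/L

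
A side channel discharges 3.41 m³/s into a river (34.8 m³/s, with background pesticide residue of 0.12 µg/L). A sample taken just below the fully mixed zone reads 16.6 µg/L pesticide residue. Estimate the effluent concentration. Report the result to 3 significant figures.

Mass balance: 34.80·0.1200 + 3.410·Cₑ = 38.21·16.60
→ Cₑ = (38.21·16.60 − 34.80·0.1200) / 3.410 = 184.8 µg/L.

185 µg/L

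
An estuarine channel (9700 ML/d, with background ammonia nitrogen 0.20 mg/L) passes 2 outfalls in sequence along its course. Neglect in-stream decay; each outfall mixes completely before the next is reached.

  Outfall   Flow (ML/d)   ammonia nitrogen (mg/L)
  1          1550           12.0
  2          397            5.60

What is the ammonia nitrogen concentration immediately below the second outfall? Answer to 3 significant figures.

Outfall 1: combined Q = 11250 ML/d; C = (9700·0.2000 + 1550·12.00)/11250 = 1.826 mg/L.
Outfall 2: combined Q = 11650 ML/d; C = (11250·1.826 + 397.0·5.600)/11650 = 1.954 mg/L.

1.95 mg/L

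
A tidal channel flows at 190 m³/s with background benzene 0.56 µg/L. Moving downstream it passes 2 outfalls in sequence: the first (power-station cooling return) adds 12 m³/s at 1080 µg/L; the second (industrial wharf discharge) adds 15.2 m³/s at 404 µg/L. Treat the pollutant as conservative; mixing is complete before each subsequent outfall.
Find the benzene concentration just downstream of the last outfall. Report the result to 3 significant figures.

88.4 µg/L

Outfall 1: combined Q = 202.0 m³/s; C = (190.0·0.5600 + 12.00·1080)/202.0 = 64.69 µg/L.
Outfall 2: combined Q = 217.2 m³/s; C = (202.0·64.69 + 15.20·404.0)/217.2 = 88.43 µg/L.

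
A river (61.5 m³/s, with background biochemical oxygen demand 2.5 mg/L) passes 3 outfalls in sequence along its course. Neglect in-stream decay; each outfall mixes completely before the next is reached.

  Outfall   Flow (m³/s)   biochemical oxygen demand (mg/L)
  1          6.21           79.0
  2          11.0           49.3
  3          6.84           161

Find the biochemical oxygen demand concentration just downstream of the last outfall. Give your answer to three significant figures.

26.7 mg/L

After outfall 1: Q = 61.50 + 6.210 = 67.71 m³/s; C = (61.50·2.500 + 6.210·79.00)/67.71 = 9.516 mg/L.
After outfall 2: Q = 67.71 + 11.00 = 78.71 m³/s; C = (67.71·9.516 + 11.00·49.30)/78.71 = 15.08 mg/L.
After outfall 3: Q = 78.71 + 6.840 = 85.55 m³/s; C = (78.71·15.08 + 6.840·161.0)/85.55 = 26.74 mg/L.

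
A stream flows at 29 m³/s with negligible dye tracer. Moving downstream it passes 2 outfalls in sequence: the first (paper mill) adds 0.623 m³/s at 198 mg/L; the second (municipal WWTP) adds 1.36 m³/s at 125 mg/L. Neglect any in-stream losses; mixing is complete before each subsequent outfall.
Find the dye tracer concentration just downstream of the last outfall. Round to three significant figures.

9.47 mg/L

Below outfall 1: Q → 29.62 m³/s, C = (29.00·0 + 0.6230·198.0)/29.62 = 4.164 mg/L.
Below outfall 2: Q → 30.98 m³/s, C = (29.62·4.164 + 1.360·125.0)/30.98 = 9.468 mg/L.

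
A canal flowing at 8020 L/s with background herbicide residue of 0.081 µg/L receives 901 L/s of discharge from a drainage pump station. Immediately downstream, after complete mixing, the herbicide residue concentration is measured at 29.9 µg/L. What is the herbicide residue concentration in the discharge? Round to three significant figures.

Mass balance: 8020·0.08100 + 901.0·Cₑ = 8921·29.90
→ Cₑ = (8921·29.90 − 8020·0.08100) / 901.0 = 295.3 µg/L.

295 µg/L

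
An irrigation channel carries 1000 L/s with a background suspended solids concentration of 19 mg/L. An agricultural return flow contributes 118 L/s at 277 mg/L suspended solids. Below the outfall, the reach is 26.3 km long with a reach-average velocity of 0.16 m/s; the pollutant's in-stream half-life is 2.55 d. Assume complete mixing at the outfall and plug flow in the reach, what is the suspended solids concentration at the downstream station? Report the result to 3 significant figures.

Conservation of mass: C = (1000·19.00 + 118.0·277.0) / 1118 = 51690/1118 = 46.23 mg/L.
Travel time t = 26.3·1000 / 0.16 = 164400 s = 45.66 h.
Half-life 2.55 d → k = ln 2 / 2.55 = 0.2718 d⁻¹.
Applying C = C₀e^(−kt): 46.23 × 0.5962 = 27.56 mg/L.

27.6 mg/L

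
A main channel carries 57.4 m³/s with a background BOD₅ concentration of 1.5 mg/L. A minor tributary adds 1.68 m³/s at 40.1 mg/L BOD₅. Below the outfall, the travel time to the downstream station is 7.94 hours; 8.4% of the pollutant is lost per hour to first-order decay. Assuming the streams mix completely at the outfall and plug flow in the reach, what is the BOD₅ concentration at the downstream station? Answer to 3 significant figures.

1.29 mg/L

Mixed concentration C = ΣQC/ΣQ = (57.40·1.500 + 1.680·40.10) / 59.08 = 153.5/59.08 = 2.598 mg/L.
8.4%/h lost → k = −ln(1 − 0.084) = 0.08774 h⁻¹.
First-order decay: C = 2.598·exp(−k·t) = 2.598·0.4983 = 1.294 mg/L.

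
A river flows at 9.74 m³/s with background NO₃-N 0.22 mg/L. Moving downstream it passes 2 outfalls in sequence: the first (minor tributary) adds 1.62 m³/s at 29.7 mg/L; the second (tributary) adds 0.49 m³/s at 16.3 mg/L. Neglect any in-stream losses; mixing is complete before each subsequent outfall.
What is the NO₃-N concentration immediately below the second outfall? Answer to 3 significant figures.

4.92 mg/L

Below outfall 1: Q → 11.36 m³/s, C = (9.740·0.2200 + 1.620·29.70)/11.36 = 4.424 mg/L.
Below outfall 2: Q → 11.85 m³/s, C = (11.36·4.424 + 0.4900·16.30)/11.85 = 4.915 mg/L.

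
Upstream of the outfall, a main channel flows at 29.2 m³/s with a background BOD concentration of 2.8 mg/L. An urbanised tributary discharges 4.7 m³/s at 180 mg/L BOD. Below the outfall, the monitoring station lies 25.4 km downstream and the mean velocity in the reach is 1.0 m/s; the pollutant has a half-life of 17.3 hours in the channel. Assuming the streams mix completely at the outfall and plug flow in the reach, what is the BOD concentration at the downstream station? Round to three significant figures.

20.6 mg/L

Mixed concentration C = ΣQC/ΣQ = (29.20·2.800 + 4.700·180.0) / 33.90 = 927.8/33.90 = 27.37 mg/L.
Travel time t = 25.4·1000 / 1.0 = 25400 s = 7.056 h.
Half-life 17.3 h → k = ln 2 / 17.3 = 0.04007 h⁻¹ = 0.9616 d⁻¹.
Applying C = C₀e^(−kt): 27.37 × 0.7538 = 20.63 mg/L.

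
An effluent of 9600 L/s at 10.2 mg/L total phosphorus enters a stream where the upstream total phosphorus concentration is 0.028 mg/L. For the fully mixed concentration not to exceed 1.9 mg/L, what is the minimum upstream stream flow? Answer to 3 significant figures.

42600 L/s

Set C_mix = 1.9: (Q·0.02800 + 9600·10.20) / (Q + 9600) = 1.9
→ Q = 9600·(10.20 − 1.9)/(1.9 − 0.02800) = 42560 L/s.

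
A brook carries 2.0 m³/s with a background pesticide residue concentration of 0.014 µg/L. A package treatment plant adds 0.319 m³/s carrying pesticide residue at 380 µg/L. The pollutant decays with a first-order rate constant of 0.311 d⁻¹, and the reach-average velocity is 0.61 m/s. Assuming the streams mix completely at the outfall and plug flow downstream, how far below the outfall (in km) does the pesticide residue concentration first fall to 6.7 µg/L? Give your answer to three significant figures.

After mixing, C = (2.000·0.01400 + 0.3190·380.0) / 2.319 = 121.2/2.319 = 52.28 µg/L.
Set 52.28·exp(−k·t) = 6.7 → t = ln(52.28/6.7)/k = 570800 s = 158.6 h.
Distance = v·t = 0.61·570800 = 348200 m = 348.2 km.

348 km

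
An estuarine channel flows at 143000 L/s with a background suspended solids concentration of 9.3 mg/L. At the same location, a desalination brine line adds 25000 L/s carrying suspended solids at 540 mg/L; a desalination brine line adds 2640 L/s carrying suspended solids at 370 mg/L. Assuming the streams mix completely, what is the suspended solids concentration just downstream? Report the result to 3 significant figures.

92.6 mg/L

Mass balance: C = (143000·9.300 + 25000·540.0 + 2640·370.0) / 170600 = 15810000/170600 = 92.63 mg/L.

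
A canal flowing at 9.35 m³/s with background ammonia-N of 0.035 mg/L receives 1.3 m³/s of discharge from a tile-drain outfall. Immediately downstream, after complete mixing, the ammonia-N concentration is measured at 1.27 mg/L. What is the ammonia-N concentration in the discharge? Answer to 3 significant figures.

Mass balance: 9.350·0.03500 + 1.300·Cₑ = 10.65·1.270
→ Cₑ = (10.65·1.270 − 9.350·0.03500) / 1.300 = 10.15 mg/L.

10.2 mg/L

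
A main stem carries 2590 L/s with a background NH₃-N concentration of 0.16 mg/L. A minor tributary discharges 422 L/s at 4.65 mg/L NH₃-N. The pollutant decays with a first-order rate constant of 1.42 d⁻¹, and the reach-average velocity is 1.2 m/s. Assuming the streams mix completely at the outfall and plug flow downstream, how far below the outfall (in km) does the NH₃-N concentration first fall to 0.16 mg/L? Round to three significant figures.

117 km

Mixed concentration C = ΣQC/ΣQ = (2590·0.1600 + 422.0·4.650) / 3012 = 2377/3012 = 0.7891 mg/L.
Set 0.7891·exp(−k·t) = 0.16 → t = ln(0.7891/0.16)/k = 97090 s = 26.97 h.
Distance = v·t = 1.2·97090 = 116500 m = 116.5 km.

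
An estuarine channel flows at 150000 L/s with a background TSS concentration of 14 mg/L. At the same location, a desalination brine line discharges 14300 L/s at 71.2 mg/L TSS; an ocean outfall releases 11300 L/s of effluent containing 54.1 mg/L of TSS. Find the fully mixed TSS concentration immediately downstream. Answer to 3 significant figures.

Mixed concentration C = ΣQC/ΣQ = (150000·14.00 + 14300·71.20 + 11300·54.10) / 175600 = 3729000/175600 = 21.24 mg/L.

21.2 mg/L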